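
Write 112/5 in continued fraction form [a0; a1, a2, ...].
[22; 2, 2]

Euclidean algorithm steps:
112 = 22 × 5 + 2
5 = 2 × 2 + 1
2 = 2 × 1 + 0
Continued fraction: [22; 2, 2]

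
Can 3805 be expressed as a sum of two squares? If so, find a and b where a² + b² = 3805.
18² + 59² (a=18, b=59)

Factorization: 3805 = 5 × 761
By Fermat: n is sum of two squares iff every prime p ≡ 3 (mod 4) appears to even power.
All primes ≡ 3 (mod 4) appear to even power.
Search a = 0, 1, 2, … for 3805 - a² a perfect square: first hit at a = 18: 3805 - 324 = 3481 = 59².
3805 = 18² + 59² = 324 + 3481 ✓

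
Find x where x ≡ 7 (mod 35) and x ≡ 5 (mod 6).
77

Using Chinese Remainder Theorem:
M = 35 × 6 = 210
M1 = 6, M2 = 35
y1 = 6^(-1) mod 35 = 6
y2 = 35^(-1) mod 6 = 5
x = (7×6×6 + 5×35×5) mod 210 = 77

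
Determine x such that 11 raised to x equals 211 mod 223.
104

Baby-step giant-step with step n = ⌈√223⌉ = 15.
Baby steps 11^j mod 223 (j:value) for j=0..14: 0:1, 1:11, 2:121, 3:216, 4:146, 5:45, 6:49, 7:93, 8:131, 9:103, 10:18, 11:198, 12:171, 13:97, 14:175.
Giant-step multiplier: 11^(-15) ≡ 11^(222-15) = 11^207 ≡ 155 (mod 223).
Giant steps γ_i = 211·155^i mod 223: γ_0=211, γ_1=147, γ_2=39, γ_3=24, γ_4=152, γ_5=145, γ_6=175 (in table at j=14).
x = i·n + j = 6·15 + 14 = 104.
Check: 11^104 ≡ 211 (mod 223).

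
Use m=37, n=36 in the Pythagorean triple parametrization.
(73, 2664, 2665)

Euclid's formula: a = m² - n², b = 2mn, c = m² + n²
m = 37, n = 36
a = 37² - 36² = 1369 - 1296 = 73
b = 2 × 37 × 36 = 2664
c = 37² + 36² = 1369 + 1296 = 2665
Verification: 73² + 2664² = 5329 + 7096896 = 7102225 = 2665² ✓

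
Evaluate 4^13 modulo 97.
93

Repeated squaring. Binary of 13 = 1101.
4^1 ≡ 4 (mod 97); 4^2 ≡ 16 (mod 97); 4^4 ≡ 62 (mod 97); 4^8 ≡ 61 (mod 97)
4^13 = 4^1 × 4^4 × 4^8 ≡ 93 (mod 97)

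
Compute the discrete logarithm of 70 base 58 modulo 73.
6

Baby-step giant-step with step n = ⌈√73⌉ = 9.
Baby steps 58^j mod 73 (j:value) for j=0..8: 0:1, 1:58, 2:6, 3:56, 4:36, 5:44, 6:70, 7:45, 8:55.
h = 70 is already in the table at j=6, so x = 6.
Check: 58^6 ≡ 70 (mod 73).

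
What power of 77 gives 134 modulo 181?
179

Baby-step giant-step with step n = ⌈√181⌉ = 14.
Baby steps 77^j mod 181 (j:value) for j=0..13: 0:1, 1:77, 2:137, 3:51, 4:126, 5:109, 6:67, 7:91, 8:129, 9:159, 10:116, 11:63, 12:145, 13:124.
Giant-step multiplier: 77^(-14) ≡ 77^(180-14) = 77^166 ≡ 4 (mod 181).
Giant steps γ_i = 134·4^i mod 181: γ_0=134, γ_1=174, γ_2=153, γ_3=69, γ_4=95, γ_5=18, γ_6=72, γ_7=107, γ_8=66, γ_9=83, γ_10=151, γ_11=61, γ_12=63 (in table at j=11).
x = i·n + j = 12·14 + 11 = 179.
Check: 77^179 ≡ 134 (mod 181).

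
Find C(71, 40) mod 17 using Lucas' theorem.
0

Using Lucas' theorem:
Write n=71 and k=40 in base 17:
n in base 17: [4, 3]
k in base 17: [2, 6]
C(71,40) mod 17 = ∏ C(n_i, k_i) mod 17
Digit binomials (mod 17): C(4,2) = 6; C(3,6) = 0 (k_i > n_i)
Product: 6 × 0 = 0 ≡ 0 (mod 17)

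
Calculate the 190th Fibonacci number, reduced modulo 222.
185

Matrix identity: Q^n = [[F_(n+1), F_n], [F_n, F_(n-1)]] with Q = [[1,1],[1,0]].
n = 190 = 10111110₂. Square-and-multiply, entries mod 222:
Q^1 = [[1,1],[1,0]]
Q^2 = (Q^1)² = [[2,1],[1,1]]
Q^5 = (Q^2)²·Q = [[8,5],[5,3]]
Q^11 = (Q^5)²·Q = [[144,89],[89,55]]
Q^23 = (Q^11)²·Q = [[192,19],[19,173]]
Q^47 = (Q^23)²·Q = [[204,151],[151,53]]
Q^95 = (Q^47)²·Q = [[216,37],[37,179]]
Q^190 = (Q^95)² = [[73,185],[185,110]]
F_190 mod 222 = Q^190[0][1] = 185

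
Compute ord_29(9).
14

29 is prime, so ord(9) divides φ(29) = 28.
Divisors of 28: 1, 2, 4, 7, 14, 28.
Repeated squaring: 9^1 ≡ 9, 9^2 ≡ 23, 9^4 ≡ 7, 9^8 ≡ 20, 9^16 ≡ 23 (mod 29).
Test 9^d mod 29 for each divisor d in increasing order:
9^1 ≡ 9
9^2 ≡ 23
9^4 ≡ 7
9^7 = 9^4·9^2·9^1 ≡ 28
9^14 = 9^8·9^4·9^2 ≡ 1  ← first divisor giving 1
The order is 14.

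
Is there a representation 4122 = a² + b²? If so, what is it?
39² + 51² (a=39, b=51)

Factorization: 4122 = 2 × 3^2 × 229
By Fermat: n is sum of two squares iff every prime p ≡ 3 (mod 4) appears to even power.
All primes ≡ 3 (mod 4) appear to even power.
Search a = 0, 1, 2, … for 4122 - a² a perfect square: first hit at a = 39: 4122 - 1521 = 2601 = 51².
4122 = 39² + 51² = 1521 + 2601 ✓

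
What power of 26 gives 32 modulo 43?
3

Baby-step giant-step with step n = ⌈√43⌉ = 7.
Baby steps 26^j mod 43 (j:value) for j=0..6: 0:1, 1:26, 2:31, 3:32, 4:15, 5:3, 6:35.
h = 32 is already in the table at j=3, so x = 3.
Check: 26^3 ≡ 32 (mod 43).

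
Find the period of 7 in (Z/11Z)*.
10

11 is prime, so ord(7) divides φ(11) = 10.
Divisors of 10: 1, 2, 5, 10.
Repeated squaring: 7^1 ≡ 7, 7^2 ≡ 5, 7^4 ≡ 3, 7^8 ≡ 9 (mod 11).
Test 7^d mod 11 for each divisor d in increasing order:
7^1 ≡ 7
7^2 ≡ 5
7^5 = 7^4·7^1 ≡ 10
7^10 = 7^8·7^2 ≡ 1  ← first divisor giving 1
The order is 10.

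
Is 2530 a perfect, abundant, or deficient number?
abundant

Proper divisors of 2530: sum = 1 + 2 + 5 + 10 + 11 + 22 + 23 + 46 + 55 + 110 + 115 + 230 + 253 + 506 + 1265 = 2654
Since 2654 > 2530, 2530 is abundant.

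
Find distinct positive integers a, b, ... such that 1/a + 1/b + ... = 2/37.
1/19 + 1/703

Greedy algorithm:
2/37: ceiling(37/2) = 19, use 1/19
1/703: ceiling(703/1) = 703, use 1/703
Result: 2/37 = 1/19 + 1/703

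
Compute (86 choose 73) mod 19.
0

Using Lucas' theorem:
Write n=86 and k=73 in base 19:
n in base 19: [4, 10]
k in base 19: [3, 16]
C(86,73) mod 19 = ∏ C(n_i, k_i) mod 19
Digit binomials (mod 19): C(4,3) = 4; C(10,16) = 0 (k_i > n_i)
Product: 4 × 0 = 0 ≡ 0 (mod 19)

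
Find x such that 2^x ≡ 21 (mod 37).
22

Baby-step giant-step with step n = ⌈√37⌉ = 7.
Baby steps 2^j mod 37 (j:value) for j=0..6: 0:1, 1:2, 2:4, 3:8, 4:16, 5:32, 6:27.
Giant-step multiplier: 2^(-7) ≡ 2^(36-7) = 2^29 ≡ 24 (mod 37).
Giant steps γ_i = 21·24^i mod 37: γ_0=21, γ_1=23, γ_2=34, γ_3=2 (in table at j=1).
x = i·n + j = 3·7 + 1 = 22.
Check: 2^22 ≡ 21 (mod 37).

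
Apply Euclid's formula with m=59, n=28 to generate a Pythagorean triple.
(2697, 3304, 4265)

Euclid's formula: a = m² - n², b = 2mn, c = m² + n²
m = 59, n = 28
a = 59² - 28² = 3481 - 784 = 2697
b = 2 × 59 × 28 = 3304
c = 59² + 28² = 3481 + 784 = 4265
Verification: 2697² + 3304² = 7273809 + 10916416 = 18190225 = 4265² ✓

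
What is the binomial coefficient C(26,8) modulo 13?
0

Using Lucas' theorem:
Write n=26 and k=8 in base 13:
n in base 13: [2, 0]
k in base 13: [0, 8]
C(26,8) mod 13 = ∏ C(n_i, k_i) mod 13
Digit binomials (mod 13): C(2,0) = 1; C(0,8) = 0 (k_i > n_i)
Product: 1 × 0 = 0 ≡ 0 (mod 13)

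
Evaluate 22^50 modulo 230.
24

Repeated squaring. Binary of 50 = 110010.
22^1 ≡ 22 (mod 230); 22^2 ≡ 24 (mod 230); 22^4 ≡ 116 (mod 230); 22^8 ≡ 116 (mod 230); 22^16 ≡ 116 (mod 230); 22^32 ≡ 116 (mod 230)
22^50 = 22^2 × 22^16 × 22^32 ≡ 24 (mod 230)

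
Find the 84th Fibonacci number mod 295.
148

Matrix identity: Q^n = [[F_(n+1), F_n], [F_n, F_(n-1)]] with Q = [[1,1],[1,0]].
n = 84 = 1010100₂. Square-and-multiply, entries mod 295:
Q^1 = [[1,1],[1,0]]
Q^2 = (Q^1)² = [[2,1],[1,1]]
Q^5 = (Q^2)²·Q = [[8,5],[5,3]]
Q^10 = (Q^5)² = [[89,55],[55,34]]
Q^21 = (Q^10)²·Q = [[11,31],[31,275]]
Q^42 = (Q^21)² = [[197,16],[16,181]]
Q^84 = (Q^42)² = [[125,148],[148,272]]
F_84 mod 295 = Q^84[0][1] = 148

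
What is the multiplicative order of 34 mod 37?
9

37 is prime, so ord(34) divides φ(37) = 36.
Divisors of 36: 1, 2, 3, 4, 6, 9, 12, 18, 36.
Repeated squaring: 34^1 ≡ 34, 34^2 ≡ 9, 34^4 ≡ 7, 34^8 ≡ 12, 34^16 ≡ 33, 34^32 ≡ 16 (mod 37).
Test 34^d mod 37 for each divisor d in increasing order:
34^1 ≡ 34
34^2 ≡ 9
34^3 = 34^2·34^1 ≡ 10
34^4 ≡ 7
34^6 = 34^4·34^2 ≡ 26
34^9 = 34^8·34^1 ≡ 1  ← first divisor giving 1
The order is 9.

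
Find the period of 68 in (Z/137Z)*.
68

137 is prime, so ord(68) divides φ(137) = 136.
Divisors of 136: 1, 2, 4, 8, 17, 34, 68, 136.
Repeated squaring: 68^1 ≡ 68, 68^2 ≡ 103, 68^4 ≡ 60, 68^8 ≡ 38, 68^16 ≡ 74, 68^32 ≡ 133, 68^64 ≡ 16, 68^128 ≡ 119 (mod 137).
Test 68^d mod 137 for each divisor d in increasing order:
68^1 ≡ 68
68^2 ≡ 103
68^4 ≡ 60
68^8 ≡ 38
68^17 = 68^16·68^1 ≡ 100
68^34 = 68^32·68^2 ≡ 136
68^68 = 68^64·68^4 ≡ 1  ← first divisor giving 1
The order is 68.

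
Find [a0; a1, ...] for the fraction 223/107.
[2; 11, 1, 8]

Euclidean algorithm steps:
223 = 2 × 107 + 9
107 = 11 × 9 + 8
9 = 1 × 8 + 1
8 = 8 × 1 + 0
Continued fraction: [2; 11, 1, 8]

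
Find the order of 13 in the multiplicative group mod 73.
72

73 is prime, so ord(13) divides φ(73) = 72.
Divisors of 72: 1, 2, 3, 4, 6, 8, 9, 12, 18, 24, 36, 72.
Repeated squaring: 13^1 ≡ 13, 13^2 ≡ 23, 13^4 ≡ 18, 13^8 ≡ 32, 13^16 ≡ 2, 13^32 ≡ 4, 13^64 ≡ 16 (mod 73).
Test 13^d mod 73 for each divisor d in increasing order:
13^1 ≡ 13
13^2 ≡ 23
13^3 = 13^2·13^1 ≡ 7
13^4 ≡ 18
13^6 = 13^4·13^2 ≡ 49
13^8 ≡ 32
13^9 = 13^8·13^1 ≡ 51
13^12 = 13^8·13^4 ≡ 65
13^18 = 13^16·13^2 ≡ 46
13^24 = 13^16·13^8 ≡ 64
13^36 = 13^32·13^4 ≡ 72
13^72 = 13^64·13^8 ≡ 1  ← first divisor giving 1
The order is 72.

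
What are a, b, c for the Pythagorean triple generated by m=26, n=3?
(667, 156, 685)

Euclid's formula: a = m² - n², b = 2mn, c = m² + n²
m = 26, n = 3
a = 26² - 3² = 676 - 9 = 667
b = 2 × 26 × 3 = 156
c = 26² + 3² = 676 + 9 = 685
Verification: 667² + 156² = 444889 + 24336 = 469225 = 685² ✓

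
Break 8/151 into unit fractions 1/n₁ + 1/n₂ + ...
1/19 + 1/2869

Greedy algorithm:
8/151: ceiling(151/8) = 19, use 1/19
1/2869: ceiling(2869/1) = 2869, use 1/2869
Result: 8/151 = 1/19 + 1/2869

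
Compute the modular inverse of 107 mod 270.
53

gcd(107, 270) = 1, so the inverse exists.
Extended Euclidean algorithm on (270, 107):
270 = 2 × 107 + 56  ⟹  56 = (1)·270 + (-2)·107
107 = 1 × 56 + 51  ⟹  51 = (-1)·270 + (3)·107
56 = 1 × 51 + 5  ⟹  5 = (2)·270 + (-5)·107
51 = 10 × 5 + 1  ⟹  1 = (-21)·270 + (53)·107
So (53)·107 ≡ 1 (mod 270), i.e. 107^(-1) ≡ 53 (mod 270).
Check: 107 × 53 = 5671 ≡ 1 (mod 270)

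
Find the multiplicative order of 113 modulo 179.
178

179 is prime, so ord(113) divides φ(179) = 178.
Divisors of 178: 1, 2, 89, 178.
Repeated squaring: 113^1 ≡ 113, 113^2 ≡ 60, 113^4 ≡ 20, 113^8 ≡ 42, 113^16 ≡ 153, 113^32 ≡ 139, 113^64 ≡ 168, 113^128 ≡ 121 (mod 179).
Test 113^d mod 179 for each divisor d in increasing order:
113^1 ≡ 113
113^2 ≡ 60
113^89 = 113^64·113^16·113^8·113^1 ≡ 178
113^178 = 113^128·113^32·113^16·113^2 ≡ 1  ← first divisor giving 1
The order is 178.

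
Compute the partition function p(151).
45060624582

p(n) counts ways to write n as a sum of positive integers (order ignored).
Euler's pentagonal recurrence: p(k) = p(k-1) + p(k-2) - p(k-5) - p(k-7) + p(k-12) + p(k-15) - ... (offsets j(3j∓1)/2, signs ++--, p(0)=1, p(<0)=0).
DP table for k = 0..150: p(0)=1, p(1)=1, p(2)=2, p(3)=3, p(4)=5, p(5)=7, p(6)=11, p(7)=15, p(8)=22, p(9)=30, p(10)=42, p(11)=56, p(12)=77, p(13)=101, p(14)=135, p(15)=176, p(16)=231, p(17)=297, p(18)=385, p(19)=490, p(20)=627, p(21)=792, p(22)=1002, p(23)=1255, p(24)=1575, p(25)=1958, p(26)=2436, p(27)=3010, p(28)=3718, p(29)=4565, p(30)=5604, p(31)=6842, p(32)=8349, p(33)=10143, p(34)=12310, p(35)=14883, p(36)=17977, p(37)=21637, p(38)=26015, p(39)=31185, p(40)=37338, p(41)=44583, p(42)=53174, p(43)=63261, p(44)=75175, p(45)=89134, p(46)=105558, p(47)=124754, p(48)=147273, p(49)=173525, p(50)=204226, p(51)=239943, p(52)=281589, p(53)=329931, p(54)=386155, p(55)=451276, p(56)=526823, p(57)=614154, p(58)=715220, p(59)=831820, p(60)=966467, p(61)=1121505, p(62)=1300156, p(63)=1505499, p(64)=1741630, p(65)=2012558, p(66)=2323520, p(67)=2679689, p(68)=3087735, p(69)=3554345, p(70)=4087968, p(71)=4697205, p(72)=5392783, p(73)=6185689, p(74)=7089500, p(75)=8118264, p(76)=9289091, p(77)=10619863, p(78)=12132164, p(79)=13848650, p(80)=15796476, p(81)=18004327, p(82)=20506255, p(83)=23338469, p(84)=26543660, p(85)=30167357, p(86)=34262962, p(87)=38887673, p(88)=44108109, p(89)=49995925, p(90)=56634173, p(91)=64112359, p(92)=72533807, p(93)=82010177, p(94)=92669720, p(95)=104651419, p(96)=118114304, p(97)=133230930, p(98)=150198136, p(99)=169229875, p(100)=190569292, p(101)=214481126, p(102)=241265379, p(103)=271248950, p(104)=304801365, p(105)=342325709, p(106)=384276336, p(107)=431149389, p(108)=483502844, p(109)=541946240, p(110)=607163746, p(111)=679903203, p(112)=761002156, p(113)=851376628, p(114)=952050665, p(115)=1064144451, p(116)=1188908248, p(117)=1327710076, p(118)=1482074143, p(119)=1653668665, p(120)=1844349560, p(121)=2056148051, p(122)=2291320912, p(123)=2552338241, p(124)=2841940500, p(125)=3163127352, p(126)=3519222692, p(127)=3913864295, p(128)=4351078600, p(129)=4835271870, p(130)=5371315400, p(131)=5964539504, p(132)=6620830889, p(133)=7346629512, p(134)=8149040695, p(135)=9035836076, p(136)=10015581680, p(137)=11097645016, p(138)=12292341831, p(139)=13610949895, p(140)=15065878135, p(141)=16670689208, p(142)=18440293320, p(143)=20390982757, p(144)=22540654445, p(145)=24908858009, p(146)=27517052599, p(147)=30388671978, p(148)=33549419497, p(149)=37027355200, p(150)=40853235313.
Final step: p(151) = p(150) + p(149) - p(146) - p(144) + p(139) + p(136) - p(129) - p(125) + p(116) + p(111) - p(100) - p(94) + p(81) + p(74) - p(59) - p(51) + p(34) + p(25) - p(6)
= 40853235313 + 37027355200 - 27517052599 - 22540654445 + 13610949895 + 10015581680 - 4835271870 - 3163127352 + 1188908248 + 679903203 - 190569292 - 92669720 + 18004327 + 7089500 - 831820 - 239943 + 12310 + 1958 - 11
= 45060624582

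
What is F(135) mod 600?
490

Matrix identity: Q^n = [[F_(n+1), F_n], [F_n, F_(n-1)]] with Q = [[1,1],[1,0]].
n = 135 = 10000111₂. Square-and-multiply, entries mod 600:
Q^1 = [[1,1],[1,0]]
Q^2 = (Q^1)² = [[2,1],[1,1]]
Q^4 = (Q^2)² = [[5,3],[3,2]]
Q^8 = (Q^4)² = [[34,21],[21,13]]
Q^16 = (Q^8)² = [[397,387],[387,10]]
Q^33 = (Q^16)²·Q = [[487,178],[178,309]]
Q^67 = (Q^33)²·Q = [[141,53],[53,88]]
Q^135 = (Q^67)²·Q = [[27,490],[490,137]]
F_135 mod 600 = Q^135[0][1] = 490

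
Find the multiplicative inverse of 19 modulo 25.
4

gcd(19, 25) = 1, so the inverse exists.
Extended Euclidean algorithm on (25, 19):
25 = 1 × 19 + 6  ⟹  6 = (1)·25 + (-1)·19
19 = 3 × 6 + 1  ⟹  1 = (-3)·25 + (4)·19
So (4)·19 ≡ 1 (mod 25), i.e. 19^(-1) ≡ 4 (mod 25).
Check: 19 × 4 = 76 ≡ 1 (mod 25)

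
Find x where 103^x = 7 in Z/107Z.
101

Baby-step giant-step with step n = ⌈√107⌉ = 11.
Baby steps 103^j mod 107 (j:value) for j=0..10: 0:1, 1:103, 2:16, 3:43, 4:42, 5:46, 6:30, 7:94, 8:52, 9:6, 10:83.
Giant-step multiplier: 103^(-11) ≡ 103^(106-11) = 103^95 ≡ 68 (mod 107).
Giant steps γ_i = 7·68^i mod 107: γ_0=7, γ_1=48, γ_2=54, γ_3=34, γ_4=65, γ_5=33, γ_6=104, γ_7=10, γ_8=38, γ_9=16 (in table at j=2).
x = i·n + j = 9·11 + 2 = 101.
Check: 103^101 ≡ 7 (mod 107).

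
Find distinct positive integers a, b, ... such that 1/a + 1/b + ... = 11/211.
1/20 + 1/469 + 1/1979180

Greedy algorithm:
11/211: ceiling(211/11) = 20, use 1/20
9/4220: ceiling(4220/9) = 469, use 1/469
1/1979180: ceiling(1979180/1) = 1979180, use 1/1979180
Result: 11/211 = 1/20 + 1/469 + 1/1979180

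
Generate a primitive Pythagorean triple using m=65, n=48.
(1921, 6240, 6529)

Euclid's formula: a = m² - n², b = 2mn, c = m² + n²
m = 65, n = 48
a = 65² - 48² = 4225 - 2304 = 1921
b = 2 × 65 × 48 = 6240
c = 65² + 48² = 4225 + 2304 = 6529
Verification: 1921² + 6240² = 3690241 + 38937600 = 42627841 = 6529² ✓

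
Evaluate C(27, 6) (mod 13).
0

Using Lucas' theorem:
Write n=27 and k=6 in base 13:
n in base 13: [2, 1]
k in base 13: [0, 6]
C(27,6) mod 13 = ∏ C(n_i, k_i) mod 13
Digit binomials (mod 13): C(2,0) = 1; C(1,6) = 0 (k_i > n_i)
Product: 1 × 0 = 0 ≡ 0 (mod 13)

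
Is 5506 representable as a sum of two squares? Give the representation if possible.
45² + 59² (a=45, b=59)

Factorization: 5506 = 2 × 2753
By Fermat: n is sum of two squares iff every prime p ≡ 3 (mod 4) appears to even power.
All primes ≡ 3 (mod 4) appear to even power.
Search a = 0, 1, 2, … for 5506 - a² a perfect square: first hit at a = 45: 5506 - 2025 = 3481 = 59².
5506 = 45² + 59² = 2025 + 3481 ✓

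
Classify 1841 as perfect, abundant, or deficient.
deficient

Proper divisors of 1841: sum = 1 + 7 + 263 = 271
Since 271 < 1841, 1841 is deficient.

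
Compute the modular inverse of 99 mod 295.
149

gcd(99, 295) = 1, so the inverse exists.
Extended Euclidean algorithm on (295, 99):
295 = 2 × 99 + 97  ⟹  97 = (1)·295 + (-2)·99
99 = 1 × 97 + 2  ⟹  2 = (-1)·295 + (3)·99
97 = 48 × 2 + 1  ⟹  1 = (49)·295 + (-146)·99
So (-146)·99 ≡ 1 (mod 295), i.e. 99^(-1) ≡ -146 ≡ 149 (mod 295).
Check: 99 × 149 = 14751 ≡ 1 (mod 295)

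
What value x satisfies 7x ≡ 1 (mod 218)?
187

gcd(7, 218) = 1, so the inverse exists.
Extended Euclidean algorithm on (218, 7):
218 = 31 × 7 + 1  ⟹  1 = (1)·218 + (-31)·7
So (-31)·7 ≡ 1 (mod 218), i.e. 7^(-1) ≡ -31 ≡ 187 (mod 218).
Check: 7 × 187 = 1309 ≡ 1 (mod 218)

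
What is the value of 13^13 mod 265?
213

Repeated squaring. Binary of 13 = 1101.
13^1 ≡ 13 (mod 265); 13^2 ≡ 169 (mod 265); 13^4 ≡ 206 (mod 265); 13^8 ≡ 36 (mod 265)
13^13 = 13^1 × 13^4 × 13^8 ≡ 213 (mod 265)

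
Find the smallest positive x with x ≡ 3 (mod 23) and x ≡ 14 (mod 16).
302

Using Chinese Remainder Theorem:
M = 23 × 16 = 368
M1 = 16, M2 = 23
y1 = 16^(-1) mod 23 = 13
y2 = 23^(-1) mod 16 = 7
x = (3×16×13 + 14×23×7) mod 368 = 302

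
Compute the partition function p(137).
11097645016

p(n) counts ways to write n as a sum of positive integers (order ignored).
Euler's pentagonal recurrence: p(k) = p(k-1) + p(k-2) - p(k-5) - p(k-7) + p(k-12) + p(k-15) - ... (offsets j(3j∓1)/2, signs ++--, p(0)=1, p(<0)=0).
DP table for k = 0..136: p(0)=1, p(1)=1, p(2)=2, p(3)=3, p(4)=5, p(5)=7, p(6)=11, p(7)=15, p(8)=22, p(9)=30, p(10)=42, p(11)=56, p(12)=77, p(13)=101, p(14)=135, p(15)=176, p(16)=231, p(17)=297, p(18)=385, p(19)=490, p(20)=627, p(21)=792, p(22)=1002, p(23)=1255, p(24)=1575, p(25)=1958, p(26)=2436, p(27)=3010, p(28)=3718, p(29)=4565, p(30)=5604, p(31)=6842, p(32)=8349, p(33)=10143, p(34)=12310, p(35)=14883, p(36)=17977, p(37)=21637, p(38)=26015, p(39)=31185, p(40)=37338, p(41)=44583, p(42)=53174, p(43)=63261, p(44)=75175, p(45)=89134, p(46)=105558, p(47)=124754, p(48)=147273, p(49)=173525, p(50)=204226, p(51)=239943, p(52)=281589, p(53)=329931, p(54)=386155, p(55)=451276, p(56)=526823, p(57)=614154, p(58)=715220, p(59)=831820, p(60)=966467, p(61)=1121505, p(62)=1300156, p(63)=1505499, p(64)=1741630, p(65)=2012558, p(66)=2323520, p(67)=2679689, p(68)=3087735, p(69)=3554345, p(70)=4087968, p(71)=4697205, p(72)=5392783, p(73)=6185689, p(74)=7089500, p(75)=8118264, p(76)=9289091, p(77)=10619863, p(78)=12132164, p(79)=13848650, p(80)=15796476, p(81)=18004327, p(82)=20506255, p(83)=23338469, p(84)=26543660, p(85)=30167357, p(86)=34262962, p(87)=38887673, p(88)=44108109, p(89)=49995925, p(90)=56634173, p(91)=64112359, p(92)=72533807, p(93)=82010177, p(94)=92669720, p(95)=104651419, p(96)=118114304, p(97)=133230930, p(98)=150198136, p(99)=169229875, p(100)=190569292, p(101)=214481126, p(102)=241265379, p(103)=271248950, p(104)=304801365, p(105)=342325709, p(106)=384276336, p(107)=431149389, p(108)=483502844, p(109)=541946240, p(110)=607163746, p(111)=679903203, p(112)=761002156, p(113)=851376628, p(114)=952050665, p(115)=1064144451, p(116)=1188908248, p(117)=1327710076, p(118)=1482074143, p(119)=1653668665, p(120)=1844349560, p(121)=2056148051, p(122)=2291320912, p(123)=2552338241, p(124)=2841940500, p(125)=3163127352, p(126)=3519222692, p(127)=3913864295, p(128)=4351078600, p(129)=4835271870, p(130)=5371315400, p(131)=5964539504, p(132)=6620830889, p(133)=7346629512, p(134)=8149040695, p(135)=9035836076, p(136)=10015581680.
Final step: p(137) = p(136) + p(135) - p(132) - p(130) + p(125) + p(122) - p(115) - p(111) + p(102) + p(97) - p(86) - p(80) + p(67) + p(60) - p(45) - p(37) + p(20) + p(11)
= 10015581680 + 9035836076 - 6620830889 - 5371315400 + 3163127352 + 2291320912 - 1064144451 - 679903203 + 241265379 + 133230930 - 34262962 - 15796476 + 2679689 + 966467 - 89134 - 21637 + 627 + 56
= 11097645016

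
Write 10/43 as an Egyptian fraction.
1/5 + 1/31 + 1/3333 + 1/22214445

Greedy algorithm:
10/43: ceiling(43/10) = 5, use 1/5
7/215: ceiling(215/7) = 31, use 1/31
2/6665: ceiling(6665/2) = 3333, use 1/3333
1/22214445: ceiling(22214445/1) = 22214445, use 1/22214445
Result: 10/43 = 1/5 + 1/31 + 1/3333 + 1/22214445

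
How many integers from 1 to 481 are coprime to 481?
432

481 = 13 × 37
φ(n) = n × ∏(1 - 1/p) for each prime p dividing n
φ(481) = 481 × (1 - 1/13) × (1 - 1/37) = 432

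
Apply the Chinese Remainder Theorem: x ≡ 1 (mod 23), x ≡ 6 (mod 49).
300

Using Chinese Remainder Theorem:
M = 23 × 49 = 1127
M1 = 49, M2 = 23
y1 = 49^(-1) mod 23 = 8
y2 = 23^(-1) mod 49 = 32
x = (1×49×8 + 6×23×32) mod 1127 = 300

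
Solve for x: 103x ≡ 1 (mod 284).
91

gcd(103, 284) = 1, so the inverse exists.
Extended Euclidean algorithm on (284, 103):
284 = 2 × 103 + 78  ⟹  78 = (1)·284 + (-2)·103
103 = 1 × 78 + 25  ⟹  25 = (-1)·284 + (3)·103
78 = 3 × 25 + 3  ⟹  3 = (4)·284 + (-11)·103
25 = 8 × 3 + 1  ⟹  1 = (-33)·284 + (91)·103
So (91)·103 ≡ 1 (mod 284), i.e. 103^(-1) ≡ 91 (mod 284).
Check: 103 × 91 = 9373 ≡ 1 (mod 284)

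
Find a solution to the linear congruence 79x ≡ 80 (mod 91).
x ≡ 54 (mod 91)

gcd(79, 91) = 1, which divides 80, so solutions exist.
Find 79^(-1) mod 91 by the extended Euclidean algorithm:
91 = 1 × 79 + 12  ⟹  12 = (1)·91 + (-1)·79
79 = 6 × 12 + 7  ⟹  7 = (-6)·91 + (7)·79
12 = 1 × 7 + 5  ⟹  5 = (7)·91 + (-8)·79
7 = 1 × 5 + 2  ⟹  2 = (-13)·91 + (15)·79
5 = 2 × 2 + 1  ⟹  1 = (33)·91 + (-38)·79
So (-38)·79 ≡ 1 (mod 91), i.e. 79^(-1) ≡ -38 ≡ 53 (mod 91).
x ≡ 53 × 80 = 4240 ≡ 54 (mod 91).
Check: 79 × 54 = 4266 ≡ 80 (mod 91).
Unique solution: x ≡ 54 (mod 91)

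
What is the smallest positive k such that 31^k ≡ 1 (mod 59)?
58

59 is prime, so ord(31) divides φ(59) = 58.
Divisors of 58: 1, 2, 29, 58.
Repeated squaring: 31^1 ≡ 31, 31^2 ≡ 17, 31^4 ≡ 53, 31^8 ≡ 36, 31^16 ≡ 57, 31^32 ≡ 4 (mod 59).
Test 31^d mod 59 for each divisor d in increasing order:
31^1 ≡ 31
31^2 ≡ 17
31^29 = 31^16·31^8·31^4·31^1 ≡ 58
31^58 = 31^32·31^16·31^8·31^2 ≡ 1  ← first divisor giving 1
The order is 58.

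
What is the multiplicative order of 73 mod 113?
16

113 is prime, so ord(73) divides φ(113) = 112.
Divisors of 112: 1, 2, 4, 7, 8, 14, 16, 28, 56, 112.
Repeated squaring: 73^1 ≡ 73, 73^2 ≡ 18, 73^4 ≡ 98, 73^8 ≡ 112, 73^16 ≡ 1, 73^32 ≡ 1, 73^64 ≡ 1 (mod 113).
Test 73^d mod 113 for each divisor d in increasing order:
73^1 ≡ 73
73^2 ≡ 18
73^4 ≡ 98
73^7 = 73^4·73^2·73^1 ≡ 65
73^8 ≡ 112
73^14 = 73^8·73^4·73^2 ≡ 44
73^16 ≡ 1  ← first divisor giving 1
The order is 16.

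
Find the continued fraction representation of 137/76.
[1; 1, 4, 15]

Euclidean algorithm steps:
137 = 1 × 76 + 61
76 = 1 × 61 + 15
61 = 4 × 15 + 1
15 = 15 × 1 + 0
Continued fraction: [1; 1, 4, 15]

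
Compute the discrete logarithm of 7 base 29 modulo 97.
91

Baby-step giant-step with step n = ⌈√97⌉ = 10.
Baby steps 29^j mod 97 (j:value) for j=0..9: 0:1, 1:29, 2:65, 3:42, 4:54, 5:14, 6:18, 7:37, 8:6, 9:77.
Giant-step multiplier: 29^(-10) ≡ 29^(96-10) = 29^86 ≡ 49 (mod 97).
Giant steps γ_i = 7·49^i mod 97: γ_0=7, γ_1=52, γ_2=26, γ_3=13, γ_4=55, γ_5=76, γ_6=38, γ_7=19, γ_8=58, γ_9=29 (in table at j=1).
x = i·n + j = 9·10 + 1 = 91.
Check: 29^91 ≡ 7 (mod 97).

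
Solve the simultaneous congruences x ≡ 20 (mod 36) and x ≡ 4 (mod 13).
56

Using Chinese Remainder Theorem:
M = 36 × 13 = 468
M1 = 13, M2 = 36
y1 = 13^(-1) mod 36 = 25
y2 = 36^(-1) mod 13 = 4
x = (20×13×25 + 4×36×4) mod 468 = 56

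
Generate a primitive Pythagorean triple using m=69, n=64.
(665, 8832, 8857)

Euclid's formula: a = m² - n², b = 2mn, c = m² + n²
m = 69, n = 64
a = 69² - 64² = 4761 - 4096 = 665
b = 2 × 69 × 64 = 8832
c = 69² + 64² = 4761 + 4096 = 8857
Verification: 665² + 8832² = 442225 + 78004224 = 78446449 = 8857² ✓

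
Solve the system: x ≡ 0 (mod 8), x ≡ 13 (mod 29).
216

Using Chinese Remainder Theorem:
M = 8 × 29 = 232
M1 = 29, M2 = 8
y1 = 29^(-1) mod 8 = 5
y2 = 8^(-1) mod 29 = 11
x = (0×29×5 + 13×8×11) mod 232 = 216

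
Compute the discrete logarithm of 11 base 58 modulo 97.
10

Baby-step giant-step with step n = ⌈√97⌉ = 10.
Baby steps 58^j mod 97 (j:value) for j=0..9: 0:1, 1:58, 2:66, 3:45, 4:88, 5:60, 6:85, 7:80, 8:81, 9:42.
Giant-step multiplier: 58^(-10) ≡ 58^(96-10) = 58^86 ≡ 53 (mod 97).
Giant steps γ_i = 11·53^i mod 97: γ_0=11, γ_1=1 (in table at j=0).
x = i·n + j = 1·10 + 0 = 10.
Check: 58^10 ≡ 11 (mod 97).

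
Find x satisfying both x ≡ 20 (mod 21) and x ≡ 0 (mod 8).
104

Using Chinese Remainder Theorem:
M = 21 × 8 = 168
M1 = 8, M2 = 21
y1 = 8^(-1) mod 21 = 8
y2 = 21^(-1) mod 8 = 5
x = (20×8×8 + 0×21×5) mod 168 = 104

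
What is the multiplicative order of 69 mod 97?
32

97 is prime, so ord(69) divides φ(97) = 96.
Divisors of 96: 1, 2, 3, 4, 6, 8, 12, 16, 24, 32, 48, 96.
Repeated squaring: 69^1 ≡ 69, 69^2 ≡ 8, 69^4 ≡ 64, 69^8 ≡ 22, 69^16 ≡ 96, 69^32 ≡ 1, 69^64 ≡ 1 (mod 97).
Test 69^d mod 97 for each divisor d in increasing order:
69^1 ≡ 69
69^2 ≡ 8
69^3 = 69^2·69^1 ≡ 67
69^4 ≡ 64
69^6 = 69^4·69^2 ≡ 27
69^8 ≡ 22
69^12 = 69^8·69^4 ≡ 50
69^16 ≡ 96
69^24 = 69^16·69^8 ≡ 75
69^32 ≡ 1  ← first divisor giving 1
The order is 32.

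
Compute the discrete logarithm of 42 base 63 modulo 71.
31

Baby-step giant-step with step n = ⌈√71⌉ = 9.
Baby steps 63^j mod 71 (j:value) for j=0..8: 0:1, 1:63, 2:64, 3:56, 4:49, 5:34, 6:12, 7:46, 8:58.
Giant-step multiplier: 63^(-9) ≡ 63^(70-9) = 63^61 ≡ 28 (mod 71).
Giant steps γ_i = 42·28^i mod 71: γ_0=42, γ_1=40, γ_2=55, γ_3=49 (in table at j=4).
x = i·n + j = 3·9 + 4 = 31.
Check: 63^31 ≡ 42 (mod 71).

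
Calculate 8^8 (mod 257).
256

Repeated squaring. Binary of 8 = 1000.
8^1 ≡ 8 (mod 257); 8^2 ≡ 64 (mod 257); 8^4 ≡ 241 (mod 257); 8^8 ≡ 256 (mod 257)
8^8 = 8^8 ≡ 256 (mod 257)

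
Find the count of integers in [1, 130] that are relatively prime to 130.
48

130 = 2 × 5 × 13
φ(n) = n × ∏(1 - 1/p) for each prime p dividing n
φ(130) = 130 × (1 - 1/2) × (1 - 1/5) × (1 - 1/13) = 48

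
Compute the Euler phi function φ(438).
144

438 = 2 × 3 × 73
φ(n) = n × ∏(1 - 1/p) for each prime p dividing n
φ(438) = 438 × (1 - 1/2) × (1 - 1/3) × (1 - 1/73) = 144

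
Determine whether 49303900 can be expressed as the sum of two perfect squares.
Not possible

Factorization: 49303900 = 2^2 × 5^2 × 79^3
By Fermat: n is sum of two squares iff every prime p ≡ 3 (mod 4) appears to even power.
Prime(s) ≡ 3 (mod 4) with odd exponent: [(79, 3)]
Therefore 49303900 cannot be expressed as a² + b².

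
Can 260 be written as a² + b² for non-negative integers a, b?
2² + 16² (a=2, b=16)

Factorization: 260 = 2^2 × 5 × 13
By Fermat: n is sum of two squares iff every prime p ≡ 3 (mod 4) appears to even power.
All primes ≡ 3 (mod 4) appear to even power.
Search a = 0, 1, 2, … for 260 - a² a perfect square: first hit at a = 2: 260 - 4 = 256 = 16².
260 = 2² + 16² = 4 + 256 ✓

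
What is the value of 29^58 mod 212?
81

Repeated squaring. Binary of 58 = 111010.
29^1 ≡ 29 (mod 212); 29^2 ≡ 205 (mod 212); 29^4 ≡ 49 (mod 212); 29^8 ≡ 69 (mod 212); 29^16 ≡ 97 (mod 212); 29^32 ≡ 81 (mod 212)
29^58 = 29^2 × 29^8 × 29^16 × 29^32 ≡ 81 (mod 212)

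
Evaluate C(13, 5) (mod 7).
6

Using Lucas' theorem:
Write n=13 and k=5 in base 7:
n in base 7: [1, 6]
k in base 7: [0, 5]
C(13,5) mod 7 = ∏ C(n_i, k_i) mod 7
Digit binomials (mod 7): C(1,0) = 1; C(6,5) = 6
Product: 1 × 6 = 6 ≡ 6 (mod 7)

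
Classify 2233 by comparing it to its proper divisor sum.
deficient

Proper divisors of 2233: sum = 1 + 7 + 11 + 29 + 77 + 203 + 319 = 647
Since 647 < 2233, 2233 is deficient.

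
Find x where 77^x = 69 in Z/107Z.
64

Baby-step giant-step with step n = ⌈√107⌉ = 11.
Baby steps 77^j mod 107 (j:value) for j=0..10: 0:1, 1:77, 2:44, 3:71, 4:10, 5:21, 6:12, 7:68, 8:100, 9:103, 10:13.
Giant-step multiplier: 77^(-11) ≡ 77^(106-11) = 77^95 ≡ 31 (mod 107).
Giant steps γ_i = 69·31^i mod 107: γ_0=69, γ_1=106, γ_2=76, γ_3=2, γ_4=62, γ_5=103 (in table at j=9).
x = i·n + j = 5·11 + 9 = 64.
Check: 77^64 ≡ 69 (mod 107).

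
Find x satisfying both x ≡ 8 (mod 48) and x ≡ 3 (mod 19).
440

Using Chinese Remainder Theorem:
M = 48 × 19 = 912
M1 = 19, M2 = 48
y1 = 19^(-1) mod 48 = 43
y2 = 48^(-1) mod 19 = 2
x = (8×19×43 + 3×48×2) mod 912 = 440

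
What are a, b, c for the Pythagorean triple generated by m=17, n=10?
(189, 340, 389)

Euclid's formula: a = m² - n², b = 2mn, c = m² + n²
m = 17, n = 10
a = 17² - 10² = 289 - 100 = 189
b = 2 × 17 × 10 = 340
c = 17² + 10² = 289 + 100 = 389
Verification: 189² + 340² = 35721 + 115600 = 151321 = 389² ✓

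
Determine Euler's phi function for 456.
144

456 = 2^3 × 3 × 19
φ(n) = n × ∏(1 - 1/p) for each prime p dividing n
φ(456) = 456 × (1 - 1/2) × (1 - 1/3) × (1 - 1/19) = 144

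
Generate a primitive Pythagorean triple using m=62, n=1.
(3843, 124, 3845)

Euclid's formula: a = m² - n², b = 2mn, c = m² + n²
m = 62, n = 1
a = 62² - 1² = 3844 - 1 = 3843
b = 2 × 62 × 1 = 124
c = 62² + 1² = 3844 + 1 = 3845
Verification: 3843² + 124² = 14768649 + 15376 = 14784025 = 3845² ✓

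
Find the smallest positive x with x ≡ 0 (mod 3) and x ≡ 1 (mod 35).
36

Using Chinese Remainder Theorem:
M = 3 × 35 = 105
M1 = 35, M2 = 3
y1 = 35^(-1) mod 3 = 2
y2 = 3^(-1) mod 35 = 12
x = (0×35×2 + 1×3×12) mod 105 = 36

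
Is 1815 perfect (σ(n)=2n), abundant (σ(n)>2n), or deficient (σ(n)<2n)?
deficient

Proper divisors of 1815: sum = 1 + 3 + 5 + 11 + 15 + 33 + 55 + 121 + 165 + 363 + 605 = 1377
Since 1377 < 1815, 1815 is deficient.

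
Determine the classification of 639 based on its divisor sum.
deficient

Proper divisors of 639: sum = 1 + 3 + 9 + 71 + 213 = 297
Since 297 < 639, 639 is deficient.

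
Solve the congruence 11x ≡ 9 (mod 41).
x ≡ 12 (mod 41)

gcd(11, 41) = 1, which divides 9, so solutions exist.
Find 11^(-1) mod 41 by the extended Euclidean algorithm:
41 = 3 × 11 + 8  ⟹  8 = (1)·41 + (-3)·11
11 = 1 × 8 + 3  ⟹  3 = (-1)·41 + (4)·11
8 = 2 × 3 + 2  ⟹  2 = (3)·41 + (-11)·11
3 = 1 × 2 + 1  ⟹  1 = (-4)·41 + (15)·11
So (15)·11 ≡ 1 (mod 41), i.e. 11^(-1) ≡ 15 (mod 41).
x ≡ 15 × 9 = 135 ≡ 12 (mod 41).
Check: 11 × 12 = 132 ≡ 9 (mod 41).
Unique solution: x ≡ 12 (mod 41)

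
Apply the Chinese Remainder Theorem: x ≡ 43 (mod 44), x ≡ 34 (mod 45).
439

Using Chinese Remainder Theorem:
M = 44 × 45 = 1980
M1 = 45, M2 = 44
y1 = 45^(-1) mod 44 = 1
y2 = 44^(-1) mod 45 = 44
x = (43×45×1 + 34×44×44) mod 1980 = 439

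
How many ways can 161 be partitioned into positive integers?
118159068427

p(n) counts ways to write n as a sum of positive integers (order ignored).
Euler's pentagonal recurrence: p(k) = p(k-1) + p(k-2) - p(k-5) - p(k-7) + p(k-12) + p(k-15) - ... (offsets j(3j∓1)/2, signs ++--, p(0)=1, p(<0)=0).
DP table for k = 0..160: p(0)=1, p(1)=1, p(2)=2, p(3)=3, p(4)=5, p(5)=7, p(6)=11, p(7)=15, p(8)=22, p(9)=30, p(10)=42, p(11)=56, p(12)=77, p(13)=101, p(14)=135, p(15)=176, p(16)=231, p(17)=297, p(18)=385, p(19)=490, p(20)=627, p(21)=792, p(22)=1002, p(23)=1255, p(24)=1575, p(25)=1958, p(26)=2436, p(27)=3010, p(28)=3718, p(29)=4565, p(30)=5604, p(31)=6842, p(32)=8349, p(33)=10143, p(34)=12310, p(35)=14883, p(36)=17977, p(37)=21637, p(38)=26015, p(39)=31185, p(40)=37338, p(41)=44583, p(42)=53174, p(43)=63261, p(44)=75175, p(45)=89134, p(46)=105558, p(47)=124754, p(48)=147273, p(49)=173525, p(50)=204226, p(51)=239943, p(52)=281589, p(53)=329931, p(54)=386155, p(55)=451276, p(56)=526823, p(57)=614154, p(58)=715220, p(59)=831820, p(60)=966467, p(61)=1121505, p(62)=1300156, p(63)=1505499, p(64)=1741630, p(65)=2012558, p(66)=2323520, p(67)=2679689, p(68)=3087735, p(69)=3554345, p(70)=4087968, p(71)=4697205, p(72)=5392783, p(73)=6185689, p(74)=7089500, p(75)=8118264, p(76)=9289091, p(77)=10619863, p(78)=12132164, p(79)=13848650, p(80)=15796476, p(81)=18004327, p(82)=20506255, p(83)=23338469, p(84)=26543660, p(85)=30167357, p(86)=34262962, p(87)=38887673, p(88)=44108109, p(89)=49995925, p(90)=56634173, p(91)=64112359, p(92)=72533807, p(93)=82010177, p(94)=92669720, p(95)=104651419, p(96)=118114304, p(97)=133230930, p(98)=150198136, p(99)=169229875, p(100)=190569292, p(101)=214481126, p(102)=241265379, p(103)=271248950, p(104)=304801365, p(105)=342325709, p(106)=384276336, p(107)=431149389, p(108)=483502844, p(109)=541946240, p(110)=607163746, p(111)=679903203, p(112)=761002156, p(113)=851376628, p(114)=952050665, p(115)=1064144451, p(116)=1188908248, p(117)=1327710076, p(118)=1482074143, p(119)=1653668665, p(120)=1844349560, p(121)=2056148051, p(122)=2291320912, p(123)=2552338241, p(124)=2841940500, p(125)=3163127352, p(126)=3519222692, p(127)=3913864295, p(128)=4351078600, p(129)=4835271870, p(130)=5371315400, p(131)=5964539504, p(132)=6620830889, p(133)=7346629512, p(134)=8149040695, p(135)=9035836076, p(136)=10015581680, p(137)=11097645016, p(138)=12292341831, p(139)=13610949895, p(140)=15065878135, p(141)=16670689208, p(142)=18440293320, p(143)=20390982757, p(144)=22540654445, p(145)=24908858009, p(146)=27517052599, p(147)=30388671978, p(148)=33549419497, p(149)=37027355200, p(150)=40853235313, p(151)=45060624582, p(152)=49686288421, p(153)=54770336324, p(154)=60356673280, p(155)=66493182097, p(156)=73232243759, p(157)=80630964769, p(158)=88751778802, p(159)=97662728555, p(160)=107438159466.
Final step: p(161) = p(160) + p(159) - p(156) - p(154) + p(149) + p(146) - p(139) - p(135) + p(126) + p(121) - p(110) - p(104) + p(91) + p(84) - p(69) - p(61) + p(44) + p(35) - p(16) - p(6)
= 107438159466 + 97662728555 - 73232243759 - 60356673280 + 37027355200 + 27517052599 - 13610949895 - 9035836076 + 3519222692 + 2056148051 - 607163746 - 304801365 + 64112359 + 26543660 - 3554345 - 1121505 + 75175 + 14883 - 231 - 11
= 118159068427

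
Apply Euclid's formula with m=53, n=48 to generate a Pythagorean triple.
(505, 5088, 5113)

Euclid's formula: a = m² - n², b = 2mn, c = m² + n²
m = 53, n = 48
a = 53² - 48² = 2809 - 2304 = 505
b = 2 × 53 × 48 = 5088
c = 53² + 48² = 2809 + 2304 = 5113
Verification: 505² + 5088² = 255025 + 25887744 = 26142769 = 5113² ✓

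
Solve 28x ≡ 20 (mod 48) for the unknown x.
x ≡ 11 (mod 12)

gcd(28, 48) = 4, which divides 20, so solutions exist.
Divide through by 4: 7x ≡ 5 (mod 12).
Find 7^(-1) mod 12 by the extended Euclidean algorithm:
12 = 1 × 7 + 5  ⟹  5 = (1)·12 + (-1)·7
7 = 1 × 5 + 2  ⟹  2 = (-1)·12 + (2)·7
5 = 2 × 2 + 1  ⟹  1 = (3)·12 + (-5)·7
So (-5)·7 ≡ 1 (mod 12), i.e. 7^(-1) ≡ -5 ≡ 7 (mod 12).
x ≡ 7 × 5 = 35 ≡ 11 (mod 12).
Check: 28 × 11 = 308 ≡ 20 (mod 48).
x ≡ 11 (mod 12), giving 4 solutions mod 48.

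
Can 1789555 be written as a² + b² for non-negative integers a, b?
Not possible

Factorization: 1789555 = 5 × 71^3
By Fermat: n is sum of two squares iff every prime p ≡ 3 (mod 4) appears to even power.
Prime(s) ≡ 3 (mod 4) with odd exponent: [(71, 3)]
Therefore 1789555 cannot be expressed as a² + b².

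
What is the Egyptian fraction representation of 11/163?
1/15 + 1/1223 + 1/2990235

Greedy algorithm:
11/163: ceiling(163/11) = 15, use 1/15
2/2445: ceiling(2445/2) = 1223, use 1/1223
1/2990235: ceiling(2990235/1) = 2990235, use 1/2990235
Result: 11/163 = 1/15 + 1/1223 + 1/2990235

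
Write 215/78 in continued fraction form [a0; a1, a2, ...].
[2; 1, 3, 9, 2]

Euclidean algorithm steps:
215 = 2 × 78 + 59
78 = 1 × 59 + 19
59 = 3 × 19 + 2
19 = 9 × 2 + 1
2 = 2 × 1 + 0
Continued fraction: [2; 1, 3, 9, 2]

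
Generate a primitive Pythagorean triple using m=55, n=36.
(1729, 3960, 4321)

Euclid's formula: a = m² - n², b = 2mn, c = m² + n²
m = 55, n = 36
a = 55² - 36² = 3025 - 1296 = 1729
b = 2 × 55 × 36 = 3960
c = 55² + 36² = 3025 + 1296 = 4321
Verification: 1729² + 3960² = 2989441 + 15681600 = 18671041 = 4321² ✓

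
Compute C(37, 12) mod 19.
1

Using Lucas' theorem:
Write n=37 and k=12 in base 19:
n in base 19: [1, 18]
k in base 19: [0, 12]
C(37,12) mod 19 = ∏ C(n_i, k_i) mod 19
Digit binomials (mod 19): C(1,0) = 1; C(18,12) = 18564 ≡ 1
Product: 1 × 1 = 1 ≡ 1 (mod 19)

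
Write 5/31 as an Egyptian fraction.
1/7 + 1/55 + 1/3979 + 1/23744683 + 1/1127619917796295

Greedy algorithm:
5/31: ceiling(31/5) = 7, use 1/7
4/217: ceiling(217/4) = 55, use 1/55
3/11935: ceiling(11935/3) = 3979, use 1/3979
2/47489365: ceiling(47489365/2) = 23744683, use 1/23744683
1/1127619917796295: ceiling(1127619917796295/1) = 1127619917796295, use 1/1127619917796295
Result: 5/31 = 1/7 + 1/55 + 1/3979 + 1/23744683 + 1/1127619917796295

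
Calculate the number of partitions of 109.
541946240

p(n) counts ways to write n as a sum of positive integers (order ignored).
Euler's pentagonal recurrence: p(k) = p(k-1) + p(k-2) - p(k-5) - p(k-7) + p(k-12) + p(k-15) - ... (offsets j(3j∓1)/2, signs ++--, p(0)=1, p(<0)=0).
DP table for k = 0..108: p(0)=1, p(1)=1, p(2)=2, p(3)=3, p(4)=5, p(5)=7, p(6)=11, p(7)=15, p(8)=22, p(9)=30, p(10)=42, p(11)=56, p(12)=77, p(13)=101, p(14)=135, p(15)=176, p(16)=231, p(17)=297, p(18)=385, p(19)=490, p(20)=627, p(21)=792, p(22)=1002, p(23)=1255, p(24)=1575, p(25)=1958, p(26)=2436, p(27)=3010, p(28)=3718, p(29)=4565, p(30)=5604, p(31)=6842, p(32)=8349, p(33)=10143, p(34)=12310, p(35)=14883, p(36)=17977, p(37)=21637, p(38)=26015, p(39)=31185, p(40)=37338, p(41)=44583, p(42)=53174, p(43)=63261, p(44)=75175, p(45)=89134, p(46)=105558, p(47)=124754, p(48)=147273, p(49)=173525, p(50)=204226, p(51)=239943, p(52)=281589, p(53)=329931, p(54)=386155, p(55)=451276, p(56)=526823, p(57)=614154, p(58)=715220, p(59)=831820, p(60)=966467, p(61)=1121505, p(62)=1300156, p(63)=1505499, p(64)=1741630, p(65)=2012558, p(66)=2323520, p(67)=2679689, p(68)=3087735, p(69)=3554345, p(70)=4087968, p(71)=4697205, p(72)=5392783, p(73)=6185689, p(74)=7089500, p(75)=8118264, p(76)=9289091, p(77)=10619863, p(78)=12132164, p(79)=13848650, p(80)=15796476, p(81)=18004327, p(82)=20506255, p(83)=23338469, p(84)=26543660, p(85)=30167357, p(86)=34262962, p(87)=38887673, p(88)=44108109, p(89)=49995925, p(90)=56634173, p(91)=64112359, p(92)=72533807, p(93)=82010177, p(94)=92669720, p(95)=104651419, p(96)=118114304, p(97)=133230930, p(98)=150198136, p(99)=169229875, p(100)=190569292, p(101)=214481126, p(102)=241265379, p(103)=271248950, p(104)=304801365, p(105)=342325709, p(106)=384276336, p(107)=431149389, p(108)=483502844.
Final step: p(109) = p(108) + p(107) - p(104) - p(102) + p(97) + p(94) - p(87) - p(83) + p(74) + p(69) - p(58) - p(52) + p(39) + p(32) - p(17) - p(9)
= 483502844 + 431149389 - 304801365 - 241265379 + 133230930 + 92669720 - 38887673 - 23338469 + 7089500 + 3554345 - 715220 - 281589 + 31185 + 8349 - 297 - 30
= 541946240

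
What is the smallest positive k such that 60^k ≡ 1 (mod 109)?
54

109 is prime, so ord(60) divides φ(109) = 108.
Divisors of 108: 1, 2, 3, 4, 6, 9, 12, 18, 27, 36, 54, 108.
Repeated squaring: 60^1 ≡ 60, 60^2 ≡ 3, 60^4 ≡ 9, 60^8 ≡ 81, 60^16 ≡ 21, 60^32 ≡ 5, 60^64 ≡ 25 (mod 109).
Test 60^d mod 109 for each divisor d in increasing order:
60^1 ≡ 60
60^2 ≡ 3
60^3 = 60^2·60^1 ≡ 71
60^4 ≡ 9
60^6 = 60^4·60^2 ≡ 27
60^9 = 60^8·60^1 ≡ 64
60^12 = 60^8·60^4 ≡ 75
60^18 = 60^16·60^2 ≡ 63
60^27 = 60^16·60^8·60^2·60^1 ≡ 108
60^36 = 60^32·60^4 ≡ 45
60^54 = 60^32·60^16·60^4·60^2 ≡ 1  ← first divisor giving 1
The order is 54.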